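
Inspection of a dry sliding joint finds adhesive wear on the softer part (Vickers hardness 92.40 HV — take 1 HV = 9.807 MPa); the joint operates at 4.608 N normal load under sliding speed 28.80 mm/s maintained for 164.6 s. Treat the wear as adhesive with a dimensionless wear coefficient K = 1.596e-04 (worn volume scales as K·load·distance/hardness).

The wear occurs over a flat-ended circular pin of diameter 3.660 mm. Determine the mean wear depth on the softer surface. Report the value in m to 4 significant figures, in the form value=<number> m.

value=3.657e-07 m

All arithmetic keeps exact precision. Intermediate values appear rounded; one last rounding: 4 significant figures.
Sliding speed v = 28.80 mm/s = 0.02880 m/s. The distance L = v·t = 0.02880 m/s × 164.6 s = 4.740 m.
Hardness H = 92.40 HV × 9.807 MPa/HV = 906.2 MPa = 9.062e+08 Pa.
Pin diameter d = 3.660 mm = 0.003660 m. Contact area A = π·d²/4 = π·(0.003660 m)²/4 = 1.052e-05 m².
As SI base values: W = 4.608 N, H = 9.062e+08 Pa, K = 1.596e-04.
Volume removed: V = K·W·L/H = 1.596e-04 · 4.608 · 4.740 / 9.062e+08 = 3.847e-12 m³.
Wear depth h = V/A = 3.847e-12 / 1.052e-05 = 3.657e-07 m.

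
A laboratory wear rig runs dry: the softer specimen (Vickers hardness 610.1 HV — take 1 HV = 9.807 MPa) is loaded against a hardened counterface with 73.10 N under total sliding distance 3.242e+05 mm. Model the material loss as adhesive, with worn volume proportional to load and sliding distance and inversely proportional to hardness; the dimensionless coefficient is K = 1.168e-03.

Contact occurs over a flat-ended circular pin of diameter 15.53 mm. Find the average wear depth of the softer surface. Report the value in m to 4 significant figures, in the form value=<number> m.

The intermediates are displayed rounded, and all working math carries full float precision — rounded once at the end to four significant figures.
Convert: Distance covered L = 3.242e+05 mm = 324.2 m.
Convert: Hardness H = 610.1 HV × 9.807 MPa/HV = 5983 MPa = 5.983e+09 Pa.
Convert: Pin diameter d = 15.53 mm = 0.01553 m. Contact area A = π·d²/4 = π·(0.01553 m)²/4 = 1.894e-04 m².
In SI base units: W = 73.10 N, H = 5.983e+09 Pa, K = 1.168e-03.
Archard volume V = K·W·L/H = 1.168e-03 · 73.10 · 324.2 / 5.983e+09 = 4.626e-09 m³.
Depth of wear h = V/A = 4.626e-09 / 1.894e-04 = 2.442e-05 m.

value=2.442e-05 m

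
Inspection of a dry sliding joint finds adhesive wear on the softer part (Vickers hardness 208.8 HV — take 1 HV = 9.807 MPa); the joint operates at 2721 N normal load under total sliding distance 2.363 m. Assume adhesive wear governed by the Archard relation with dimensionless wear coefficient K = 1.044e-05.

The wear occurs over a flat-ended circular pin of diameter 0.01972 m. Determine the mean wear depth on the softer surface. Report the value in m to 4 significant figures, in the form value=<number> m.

value=1.073e-07 m

The computation runs at exact precision. Intermediates are printed rounded; one last rounding, at four significant figures.
Hardness H = 208.8 HV × 9.807 MPa/HV = 2048 MPa = 2.048e+09 Pa.
Contact area A = π·d²/4 = π·(0.01972 m)²/4 = 3.054e-04 m².
Working in SI base units: W = 2721 N, H = 2.048e+09 Pa, K = 1.044e-05.
Archard volume V = K·W·L/H = 1.044e-05 · 2721 · 2.363 / 2.048e+09 = 3.278e-11 m³.
Average depth h = V/A = 3.278e-11 / 3.054e-04 = 1.073e-07 m.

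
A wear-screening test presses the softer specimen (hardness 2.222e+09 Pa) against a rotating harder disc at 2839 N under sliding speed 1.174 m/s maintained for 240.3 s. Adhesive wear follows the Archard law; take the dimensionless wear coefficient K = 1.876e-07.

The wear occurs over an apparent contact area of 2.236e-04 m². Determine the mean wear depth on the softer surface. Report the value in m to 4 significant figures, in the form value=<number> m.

value=3.024e-07 m

Each operation holds full precision. Intermediates appear rounded — one final rounding: 4 significant digits.
Convert: Sliding distance L = v·t = 1.174 m/s × 240.3 s = 282.1 m.
In SI base units: W = 2839 N, H = 2.222e+09 Pa, K = 1.876e-07.
Worn volume V = K·W·L/H = 1.876e-07 · 2839 · 282.1 / 2.222e+09 = 6.762e-11 m³.
Wear depth h = V/A = 6.762e-11 / 2.236e-04 = 3.024e-07 m.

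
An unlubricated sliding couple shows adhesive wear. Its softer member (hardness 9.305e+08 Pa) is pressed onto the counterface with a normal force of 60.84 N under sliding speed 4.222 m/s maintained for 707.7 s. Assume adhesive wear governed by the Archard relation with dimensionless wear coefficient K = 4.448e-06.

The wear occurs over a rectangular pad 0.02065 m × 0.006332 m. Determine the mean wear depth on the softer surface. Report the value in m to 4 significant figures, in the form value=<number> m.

value=6.646e-06 m

Each operation maintains full precision; intermediates are printed rounded. Rounded just once, at 4 significant figures.
Sliding distance L = v·t = 4.222 m/s × 707.7 s = 2988 m.
Contact area A = 0.02065 m × 0.006332 m = 1.308e-04 m².
In SI base units, W = 60.84 N, H = 9.305e+08 Pa, K = 4.448e-06.
By Archard's law, V = K·W·L/H = 4.448e-06 · 60.84 · 2988 / 9.305e+08 = 8.690e-10 m³.
Mean wear depth h = V/A = 8.690e-10 / 1.308e-04 = 6.646e-06 m.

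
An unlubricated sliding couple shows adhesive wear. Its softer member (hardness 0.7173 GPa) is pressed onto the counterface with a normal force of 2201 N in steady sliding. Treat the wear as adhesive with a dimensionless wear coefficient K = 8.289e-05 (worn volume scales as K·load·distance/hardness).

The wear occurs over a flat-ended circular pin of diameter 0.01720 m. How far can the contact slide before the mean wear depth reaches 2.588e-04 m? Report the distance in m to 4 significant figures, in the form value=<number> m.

Every step holds full float precision; the intermediates are printed rounded, and one last rounding, at four significant figures.
Convert: Hardness H = 0.7173 GPa = 7.173e+08 Pa.
Convert: Contact area A = π·d²/4 = π·(0.01720 m)²/4 = 2.324e-04 m².
In SI base units, W = 2201 N, H = 7.173e+08 Pa, K = 8.289e-05.
Permissible volume V_lim = h_lim·A = 2.588e-04 · 2.324e-04 = 6.013e-08 m³.
Life L = V_lim·H/(K·W) = 6.013e-08 · 7.173e+08 / (8.289e-05 · 2201) = 236.4 m.

value=236.4 m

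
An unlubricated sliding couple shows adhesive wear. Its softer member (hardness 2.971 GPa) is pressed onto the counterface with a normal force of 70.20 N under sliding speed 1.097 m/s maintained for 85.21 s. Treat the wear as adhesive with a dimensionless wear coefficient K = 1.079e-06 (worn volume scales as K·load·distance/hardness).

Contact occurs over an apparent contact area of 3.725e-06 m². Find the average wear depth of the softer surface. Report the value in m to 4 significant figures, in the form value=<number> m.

The intermediates appear rounded. Every step holds exact precision. Rounded just once to four significant figures.
Sliding distance L = v·t = 1.097 m/s × 85.21 s = 93.48 m.
Hardness H = 2.971 GPa = 2.971e+09 Pa.
Expressed in SI base units: W = 70.20 N, H = 2.971e+09 Pa, K = 1.079e-06.
By Archard's law, V = K·W·L/H = 1.079e-06 · 70.20 · 93.48 / 2.971e+09 = 2.383e-12 m³.
Average depth h = V/A = 2.383e-12 / 3.725e-06 = 6.398e-07 m.

value=6.398e-07 m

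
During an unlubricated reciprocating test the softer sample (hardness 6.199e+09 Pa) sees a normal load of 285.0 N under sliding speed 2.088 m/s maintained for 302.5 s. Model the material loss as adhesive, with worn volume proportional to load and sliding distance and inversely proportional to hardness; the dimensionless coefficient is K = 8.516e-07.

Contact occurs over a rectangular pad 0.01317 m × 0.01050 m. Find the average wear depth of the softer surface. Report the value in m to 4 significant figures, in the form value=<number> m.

value=1.788e-07 m

All working math maintains exact precision, and shown intermediates are rounded; one final rounding: four significant figures.
Convert: Path length L = v·t = 2.088 m/s × 302.5 s = 631.6 m.
Convert: Contact area A = 0.01317 m × 0.01050 m = 1.383e-04 m².
In SI base units: W = 285.0 N, H = 6.199e+09 Pa, K = 8.516e-07.
Archard volume V = K·W·L/H = 8.516e-07 · 285.0 · 631.6 / 6.199e+09 = 2.473e-11 m³.
Wear depth h = V/A = 2.473e-11 / 1.383e-04 = 1.788e-07 m.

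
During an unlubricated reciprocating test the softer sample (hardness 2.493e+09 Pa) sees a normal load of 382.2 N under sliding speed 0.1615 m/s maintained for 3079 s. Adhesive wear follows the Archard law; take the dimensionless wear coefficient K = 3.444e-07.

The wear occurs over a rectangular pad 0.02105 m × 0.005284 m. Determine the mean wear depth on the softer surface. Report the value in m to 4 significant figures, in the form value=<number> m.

Intermediates are shown rounded. All arithmetic runs at full float precision — rounded just once, at four significant figures.
Path length L = v·t = 0.1615 m/s × 3079 s = 497.3 m.
Contact area A = 0.02105 m × 0.005284 m = 1.112e-04 m².
Working in SI base units: W = 382.2 N, H = 2.493e+09 Pa, K = 3.444e-07.
The Archard volume V = K·W·L/H = 3.444e-07 · 382.2 · 497.3 / 2.493e+09 = 2.626e-11 m³.
Depth h = V/A = 2.626e-11 / 1.112e-04 = 2.360e-07 m.

value=2.360e-07 m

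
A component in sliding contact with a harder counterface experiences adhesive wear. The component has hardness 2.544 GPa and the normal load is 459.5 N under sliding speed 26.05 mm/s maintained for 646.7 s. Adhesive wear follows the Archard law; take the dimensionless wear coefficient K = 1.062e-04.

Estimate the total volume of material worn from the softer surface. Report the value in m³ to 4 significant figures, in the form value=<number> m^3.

The algebra runs at full precision; intermediate values are shown rounded, and a lone final rounding to 4 significant figures.
Convert: Sliding speed v = 26.05 mm/s = 0.02605 m/s. Distance covered L = v·t = 0.02605 m/s × 646.7 s = 16.85 m.
Convert: Hardness H = 2.544 GPa = 2.544e+09 Pa.
As SI base values: W = 459.5 N, H = 2.544e+09 Pa, K = 1.062e-04.
Volume removed: V = K·W·L/H = 1.062e-04 · 459.5 · 16.85 / 2.544e+09 = 3.231e-10 m³.

value=3.231e-10 m^3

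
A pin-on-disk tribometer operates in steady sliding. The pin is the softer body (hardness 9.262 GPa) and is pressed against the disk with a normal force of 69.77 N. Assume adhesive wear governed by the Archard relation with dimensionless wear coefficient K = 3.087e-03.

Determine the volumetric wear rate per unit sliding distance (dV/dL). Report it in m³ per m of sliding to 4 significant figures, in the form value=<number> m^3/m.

value=2.325e-11 m^3/m

Quoted intermediates are rounded; all arithmetic keeps full precision, and a lone final rounding: four significant digits.
Convert: Hardness H = 9.262 GPa = 9.262e+09 Pa.
Working in SI base units: W = 69.77 N, H = 9.262e+09 Pa, K = 3.087e-03.
Rate of wear dV/dL = K·W/H (independent of L): 3.087e-03 · 69.77 / 9.262e+09 = 2.325e-11 m³/m.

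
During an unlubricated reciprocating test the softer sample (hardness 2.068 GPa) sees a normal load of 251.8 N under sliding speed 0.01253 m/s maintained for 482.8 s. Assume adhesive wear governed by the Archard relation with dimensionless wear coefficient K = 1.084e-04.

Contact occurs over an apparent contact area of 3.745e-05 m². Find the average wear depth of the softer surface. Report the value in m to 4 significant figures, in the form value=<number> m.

value=2.132e-06 m

Every step runs at exact precision; intermediate values appear rounded; a lone final rounding: 4 significant digits.
Path length L = v·t = 0.01253 m/s × 482.8 s = 6.049 m.
Hardness H = 2.068 GPa = 2.068e+09 Pa.
As SI base values: W = 251.8 N, H = 2.068e+09 Pa, K = 1.084e-04.
Archard relation: V = K·W·L/H = 1.084e-04 · 251.8 · 6.049 / 2.068e+09 = 7.985e-11 m³.
Mean wear depth h = V/A = 7.985e-11 / 3.745e-05 = 2.132e-06 m.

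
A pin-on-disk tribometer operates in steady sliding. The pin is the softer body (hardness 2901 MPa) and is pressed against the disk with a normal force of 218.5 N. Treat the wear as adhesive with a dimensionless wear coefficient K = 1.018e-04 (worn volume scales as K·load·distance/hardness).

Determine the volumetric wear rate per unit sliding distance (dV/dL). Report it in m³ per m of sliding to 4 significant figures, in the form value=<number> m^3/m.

value=7.667e-12 m^3/m

All arithmetic keeps full float precision. Intermediates appear rounded, and a single final rounding: 4 significant digits.
Hardness H = 2901 MPa = 2.901e+09 Pa.
In SI base units: W = 218.5 N, H = 2.901e+09 Pa, K = 1.018e-04.
Volumetric rate dV/dL = K·W/H, per unit distance: 1.018e-04 · 218.5 / 2.901e+09 = 7.667e-12 m³/m.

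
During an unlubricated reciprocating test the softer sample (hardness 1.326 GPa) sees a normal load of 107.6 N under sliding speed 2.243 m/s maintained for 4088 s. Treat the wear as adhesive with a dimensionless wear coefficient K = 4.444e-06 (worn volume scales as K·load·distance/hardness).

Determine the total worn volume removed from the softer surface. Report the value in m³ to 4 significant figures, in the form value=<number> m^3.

All arithmetic maintains exact precision. Quoted intermediates are rounded, and one last rounding, at 4 significant digits.
Convert: Path length L = v·t = 2.243 m/s × 4088 s = 9169 m.
Convert: Hardness H = 1.326 GPa = 1.326e+09 Pa.
In SI base units: W = 107.6 N, H = 1.326e+09 Pa, K = 4.444e-06.
Apply Archard: V = K·W·L/H = 4.444e-06 · 107.6 · 9169 / 1.326e+09 = 3.307e-09 m³.

value=3.307e-09 m^3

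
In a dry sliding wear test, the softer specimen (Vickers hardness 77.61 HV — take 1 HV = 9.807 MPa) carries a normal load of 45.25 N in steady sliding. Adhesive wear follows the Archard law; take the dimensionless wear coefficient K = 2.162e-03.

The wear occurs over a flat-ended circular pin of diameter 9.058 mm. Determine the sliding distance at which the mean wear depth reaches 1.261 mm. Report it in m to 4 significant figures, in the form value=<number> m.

value=632.2 m

Intermediate values are printed rounded. Every step carries full float precision. Rounded once at the end, at 4 significant digits.
Hardness H = 77.61 HV × 9.807 MPa/HV = 761.1 MPa = 7.611e+08 Pa.
Pin diameter d = 9.058 mm = 0.009058 m. Contact area A = π·d²/4 = π·(0.009058 m)²/4 = 6.444e-05 m².
Depth limit h_lim = 1.261 mm = 0.001261 m.
In SI base units: W = 45.25 N, H = 7.611e+08 Pa, K = 2.162e-03.
Permissible volume V_lim = h_lim·A = 0.001261 · 6.444e-05 = 8.126e-08 m³.
Sliding life L = V_lim·H/(K·W) = 8.126e-08 · 7.611e+08 / (2.162e-03 · 45.25) = 632.2 m.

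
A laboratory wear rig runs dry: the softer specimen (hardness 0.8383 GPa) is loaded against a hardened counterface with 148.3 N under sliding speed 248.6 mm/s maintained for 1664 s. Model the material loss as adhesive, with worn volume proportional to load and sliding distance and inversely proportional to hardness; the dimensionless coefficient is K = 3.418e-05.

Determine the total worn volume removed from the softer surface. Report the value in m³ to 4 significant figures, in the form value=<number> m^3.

value=2.501e-09 m^3

The algebra keeps exact precision. The intermediates are shown rounded, and rounded just once, at four significant digits.
Convert: Sliding speed v = 248.6 mm/s = 0.2486 m/s. Total distance L = v·t = 0.2486 m/s × 1664 s = 413.7 m.
Convert: Hardness H = 0.8383 GPa = 8.383e+08 Pa.
Working in SI base units: W = 148.3 N, H = 8.383e+08 Pa, K = 3.418e-05.
Archard relation: V = K·W·L/H = 3.418e-05 · 148.3 · 413.7 / 8.383e+08 = 2.501e-09 m³.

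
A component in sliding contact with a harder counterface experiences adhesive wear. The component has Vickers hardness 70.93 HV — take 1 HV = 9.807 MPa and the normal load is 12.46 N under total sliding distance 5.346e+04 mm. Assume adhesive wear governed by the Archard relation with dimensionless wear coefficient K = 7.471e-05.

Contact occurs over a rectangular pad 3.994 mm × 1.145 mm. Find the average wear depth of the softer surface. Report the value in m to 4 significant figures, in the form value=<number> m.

The algebra maintains exact precision, and intermediates are printed rounded — a single final rounding: four significant digits.
Path length L = 5.346e+04 mm = 53.46 m.
Hardness H = 70.93 HV × 9.807 MPa/HV = 695.6 MPa = 6.956e+08 Pa.
Pad sides 3.994 mm × 1.145 mm = 0.003994 m × 0.001145 m. Contact area A = 0.003994 m × 0.001145 m = 4.573e-06 m².
Expressed in SI base units: W = 12.46 N, H = 6.956e+08 Pa, K = 7.471e-05.
Apply Archard: V = K·W·L/H = 7.471e-05 · 12.46 · 53.46 / 6.956e+08 = 7.154e-11 m³.
Average depth h = V/A = 7.154e-11 / 4.573e-06 = 1.564e-05 m.

value=1.564e-05 m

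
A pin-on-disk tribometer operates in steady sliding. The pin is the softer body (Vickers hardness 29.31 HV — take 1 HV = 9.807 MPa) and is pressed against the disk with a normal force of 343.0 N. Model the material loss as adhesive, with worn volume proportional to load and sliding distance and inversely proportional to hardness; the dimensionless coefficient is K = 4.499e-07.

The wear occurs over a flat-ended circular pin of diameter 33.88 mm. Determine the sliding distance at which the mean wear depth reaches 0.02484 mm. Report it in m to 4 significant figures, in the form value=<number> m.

Intermediate values are shown rounded — all working math holds full precision — a lone final rounding, at 4 significant figures.
Hardness H = 29.31 HV × 9.807 MPa/HV = 287.4 MPa = 2.874e+08 Pa.
Pin diameter d = 33.88 mm = 0.03388 m. Contact area A = π·d²/4 = π·(0.03388 m)²/4 = 9.015e-04 m².
Depth limit h_lim = 0.02484 mm = 2.484e-05 m.
As SI base values: W = 343.0 N, H = 2.874e+08 Pa, K = 4.499e-07.
Permissible volume V_lim = h_lim·A = 2.484e-05 · 9.015e-04 = 2.239e-08 m³.
Sliding life L = V_lim·H/(K·W) = 2.239e-08 · 2.874e+08 / (4.499e-07 · 343.0) = 4.171e+04 m.

value=4.171e+04 m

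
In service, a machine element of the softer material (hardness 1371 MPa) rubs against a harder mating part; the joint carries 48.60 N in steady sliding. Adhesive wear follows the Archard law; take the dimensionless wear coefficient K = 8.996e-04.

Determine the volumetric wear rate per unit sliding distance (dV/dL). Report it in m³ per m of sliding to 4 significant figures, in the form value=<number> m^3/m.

value=3.189e-11 m^3/m

Displayed values are rounded, and all working math holds full float precision — one last rounding to 4 significant digits.
Convert: Hardness H = 1371 MPa = 1.371e+09 Pa.
In SI base units: W = 48.60 N, H = 1.371e+09 Pa, K = 8.996e-04.
Volumetric rate dV/dL = K·W/H (independent of L): 8.996e-04 · 48.60 / 1.371e+09 = 3.189e-11 m³/m.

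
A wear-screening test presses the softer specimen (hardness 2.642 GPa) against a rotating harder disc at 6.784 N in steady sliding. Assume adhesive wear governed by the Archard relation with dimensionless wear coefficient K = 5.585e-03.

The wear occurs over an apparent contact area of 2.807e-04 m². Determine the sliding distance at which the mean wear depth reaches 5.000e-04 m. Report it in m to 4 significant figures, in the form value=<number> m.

value=9787 m

Intermediates are displayed rounded. All arithmetic carries full precision, and one final rounding to four significant figures.
Convert: Hardness H = 2.642 GPa = 2.642e+09 Pa.
Restated in SI base units: W = 6.784 N, H = 2.642e+09 Pa, K = 5.585e-03.
Wearable volume V_lim = h_lim·A = 5.000e-04 · 2.807e-04 = 1.404e-07 m³.
So the life L = V_lim·H/(K·W) = 1.404e-07 · 2.642e+09 / (5.585e-03 · 6.784) = 9787 m.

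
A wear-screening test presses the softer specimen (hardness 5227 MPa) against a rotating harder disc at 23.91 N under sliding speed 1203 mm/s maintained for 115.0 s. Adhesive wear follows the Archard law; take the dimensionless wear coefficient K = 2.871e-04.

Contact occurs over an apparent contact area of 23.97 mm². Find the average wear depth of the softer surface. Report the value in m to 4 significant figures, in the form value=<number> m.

value=7.580e-06 m

The computation carries full float precision, and printed values are rounded; one last rounding to 4 significant figures.
Sliding speed v = 1203 mm/s = 1.203 m/s. Path length L = v·t = 1.203 m/s × 115.0 s = 138.3 m.
Hardness H = 5227 MPa = 5.227e+09 Pa.
Contact area A = 23.97 mm² = 2.397e-05 m².
Working in SI base units: W = 23.91 N, H = 5.227e+09 Pa, K = 2.871e-04.
Apply Archard: V = K·W·L/H = 2.871e-04 · 23.91 · 138.3 / 5.227e+09 = 1.817e-10 m³.
Depth of wear h = V/A = 1.817e-10 / 2.397e-05 = 7.580e-06 m.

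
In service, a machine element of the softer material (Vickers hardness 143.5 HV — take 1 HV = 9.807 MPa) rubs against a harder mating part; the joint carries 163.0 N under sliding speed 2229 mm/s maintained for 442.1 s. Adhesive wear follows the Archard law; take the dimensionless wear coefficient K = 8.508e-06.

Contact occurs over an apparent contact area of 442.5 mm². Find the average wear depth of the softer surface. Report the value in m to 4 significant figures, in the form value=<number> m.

value=2.195e-06 m

Displayed values are rounded — the algebra carries full float precision. Rounded once at the end: four significant digits.
Sliding speed v = 2229 mm/s = 2.229 m/s. Sliding distance L = v·t = 2.229 m/s × 442.1 s = 985.4 m.
Hardness H = 143.5 HV × 9.807 MPa/HV = 1407 MPa = 1.407e+09 Pa.
Contact area A = 442.5 mm² = 4.425e-04 m².
Expressed in SI base units: W = 163.0 N, H = 1.407e+09 Pa, K = 8.508e-06.
Volume removed: V = K·W·L/H = 8.508e-06 · 163.0 · 985.4 / 1.407e+09 = 9.711e-10 m³.
Average depth h = V/A = 9.711e-10 / 4.425e-04 = 2.195e-06 m.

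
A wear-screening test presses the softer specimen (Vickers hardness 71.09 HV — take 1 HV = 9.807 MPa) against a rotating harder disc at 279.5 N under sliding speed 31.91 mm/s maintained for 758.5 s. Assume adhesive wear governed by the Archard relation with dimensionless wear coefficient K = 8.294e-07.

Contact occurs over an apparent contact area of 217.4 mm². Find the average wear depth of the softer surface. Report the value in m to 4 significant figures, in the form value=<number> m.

All arithmetic maintains exact precision, and intermediate values are displayed rounded. Rounded just once, at 4 significant digits.
Convert: Sliding speed v = 31.91 mm/s = 0.03191 m/s. Distance covered L = v·t = 0.03191 m/s × 758.5 s = 24.20 m.
Convert: Hardness H = 71.09 HV × 9.807 MPa/HV = 697.2 MPa = 6.972e+08 Pa.
Convert: Contact area A = 217.4 mm² = 2.174e-04 m².
As SI base values: W = 279.5 N, H = 6.972e+08 Pa, K = 8.294e-07.
Worn volume V = K·W·L/H = 8.294e-07 · 279.5 · 24.20 / 6.972e+08 = 8.048e-12 m³.
Wear depth h = V/A = 8.048e-12 / 2.174e-04 = 3.702e-08 m.

value=3.702e-08 m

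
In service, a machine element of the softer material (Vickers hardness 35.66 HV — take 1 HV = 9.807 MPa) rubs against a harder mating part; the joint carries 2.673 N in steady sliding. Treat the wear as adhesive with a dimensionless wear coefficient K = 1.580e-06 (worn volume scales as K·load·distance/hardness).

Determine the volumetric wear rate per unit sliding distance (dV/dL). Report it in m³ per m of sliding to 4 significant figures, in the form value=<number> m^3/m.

value=1.208e-14 m^3/m

Each operation carries full float precision; intermediate values appear rounded. Rounded just once to four significant figures.
Hardness H = 35.66 HV × 9.807 MPa/HV = 349.7 MPa = 3.497e+08 Pa.
SI base units throughout: W = 2.673 N, H = 3.497e+08 Pa, K = 1.580e-06.
Volumetric rate dV/dL = K·W/H — distance-free: 1.580e-06 · 2.673 / 3.497e+08 = 1.208e-14 m³/m.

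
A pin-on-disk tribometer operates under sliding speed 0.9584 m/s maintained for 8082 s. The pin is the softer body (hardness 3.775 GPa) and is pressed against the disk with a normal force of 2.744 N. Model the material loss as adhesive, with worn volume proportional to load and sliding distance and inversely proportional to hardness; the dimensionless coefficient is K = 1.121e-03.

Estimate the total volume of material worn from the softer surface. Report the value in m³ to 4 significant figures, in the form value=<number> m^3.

value=6.312e-09 m^3

Intermediates appear rounded; every step holds full float precision, and a lone final rounding to four significant figures.
Sliding distance L = v·t = 0.9584 m/s × 8082 s = 7746 m.
Hardness H = 3.775 GPa = 3.775e+09 Pa.
SI base units throughout: W = 2.744 N, H = 3.775e+09 Pa, K = 1.121e-03.
Archard relation: V = K·W·L/H = 1.121e-03 · 2.744 · 7746 / 3.775e+09 = 6.312e-09 m³.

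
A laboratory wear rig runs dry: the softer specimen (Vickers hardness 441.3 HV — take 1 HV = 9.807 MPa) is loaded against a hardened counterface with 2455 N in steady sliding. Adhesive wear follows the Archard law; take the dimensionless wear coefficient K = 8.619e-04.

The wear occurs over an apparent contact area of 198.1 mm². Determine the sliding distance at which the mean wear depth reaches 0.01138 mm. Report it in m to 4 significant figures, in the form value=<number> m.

value=4.611 m

Intermediate values are printed rounded; each operation carries full precision, and rounded once at the end: four significant digits.
Convert: Hardness H = 441.3 HV × 9.807 MPa/HV = 4328 MPa = 4.328e+09 Pa.
Convert: Contact area A = 198.1 mm² = 1.981e-04 m².
Convert: Depth limit h_lim = 0.01138 mm = 1.138e-05 m.
Restated in SI base units: W = 2455 N, H = 4.328e+09 Pa, K = 8.619e-04.
Wearable volume V_lim = h_lim·A = 1.138e-05 · 1.981e-04 = 2.254e-09 m³.
So the life L = V_lim·H/(K·W) = 2.254e-09 · 4.328e+09 / (8.619e-04 · 2455) = 4.611 m.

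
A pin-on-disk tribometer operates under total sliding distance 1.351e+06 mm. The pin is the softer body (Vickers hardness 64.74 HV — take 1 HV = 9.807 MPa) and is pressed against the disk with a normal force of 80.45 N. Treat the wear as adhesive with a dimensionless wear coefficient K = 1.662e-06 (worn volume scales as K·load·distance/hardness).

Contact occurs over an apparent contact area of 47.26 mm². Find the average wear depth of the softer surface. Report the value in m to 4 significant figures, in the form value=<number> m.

The algebra carries full float precision — intermediates are printed rounded, and one final rounding to 4 significant figures.
Convert: Distance L = 1.351e+06 mm = 1351 m.
Convert: Hardness H = 64.74 HV × 9.807 MPa/HV = 634.9 MPa = 6.349e+08 Pa.
Convert: Contact area A = 47.26 mm² = 4.726e-05 m².
Restated in SI base units: W = 80.45 N, H = 6.349e+08 Pa, K = 1.662e-06.
Archard volume V = K·W·L/H = 1.662e-06 · 80.45 · 1351 / 6.349e+08 = 2.845e-10 m³.
Mean wear depth h = V/A = 2.845e-10 / 4.726e-05 = 6.020e-06 m.

value=6.020e-06 m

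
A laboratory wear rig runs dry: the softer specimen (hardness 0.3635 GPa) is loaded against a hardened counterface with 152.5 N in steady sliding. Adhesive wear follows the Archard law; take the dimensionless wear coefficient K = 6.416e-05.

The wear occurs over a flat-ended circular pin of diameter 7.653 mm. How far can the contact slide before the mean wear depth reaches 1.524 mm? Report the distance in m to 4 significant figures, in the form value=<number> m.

All arithmetic holds exact precision; intermediate values are displayed rounded; one last rounding, at four significant figures.
Hardness H = 0.3635 GPa = 3.635e+08 Pa.
Pin diameter d = 7.653 mm = 0.007653 m. Contact area A = π·d²/4 = π·(0.007653 m)²/4 = 4.600e-05 m².
Depth limit h_lim = 1.524 mm = 0.001524 m.
Collected in SI base units: W = 152.5 N, H = 3.635e+08 Pa, K = 6.416e-05.
Allowed volume V_lim = h_lim·A = 0.001524 · 4.600e-05 = 7.010e-08 m³.
Inverting, life L = V_lim·H/(K·W) = 7.010e-08 · 3.635e+08 / (6.416e-05 · 152.5) = 2604 m.

value=2604 m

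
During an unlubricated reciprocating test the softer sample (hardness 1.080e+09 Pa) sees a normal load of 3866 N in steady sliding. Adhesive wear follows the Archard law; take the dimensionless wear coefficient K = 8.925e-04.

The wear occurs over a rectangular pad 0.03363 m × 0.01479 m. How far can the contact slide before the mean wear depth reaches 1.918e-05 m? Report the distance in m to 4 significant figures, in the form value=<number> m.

Intermediates are shown rounded — the computation runs at full float precision. Rounded just once, at 4 significant digits.
Contact area A = 0.03363 m × 0.01479 m = 4.974e-04 m².
In SI base units: W = 3866 N, H = 1.080e+09 Pa, K = 8.925e-04.
Allowed volume V_lim = h_lim·A = 1.918e-05 · 4.974e-04 = 9.540e-09 m³.
Inverting, life L = V_lim·H/(K·W) = 9.540e-09 · 1.080e+09 / (8.925e-04 · 3866) = 2.986 m.

value=2.986 m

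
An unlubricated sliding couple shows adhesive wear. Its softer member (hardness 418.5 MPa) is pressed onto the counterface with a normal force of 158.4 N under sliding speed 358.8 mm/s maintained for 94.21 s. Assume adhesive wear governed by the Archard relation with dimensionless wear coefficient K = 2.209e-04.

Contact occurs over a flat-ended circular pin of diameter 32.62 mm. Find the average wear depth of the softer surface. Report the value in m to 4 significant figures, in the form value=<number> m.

value=3.382e-06 m

Quoted intermediates are rounded, and the computation carries full precision, and one last rounding: four significant digits.
Sliding speed v = 358.8 mm/s = 0.3588 m/s. Distance covered L = v·t = 0.3588 m/s × 94.21 s = 33.80 m.
Hardness H = 418.5 MPa = 4.185e+08 Pa.
Pin diameter d = 32.62 mm = 0.03262 m. Contact area A = π·d²/4 = π·(0.03262 m)²/4 = 8.357e-04 m².
Working in SI base units: W = 158.4 N, H = 4.185e+08 Pa, K = 2.209e-04.
Apply Archard: V = K·W·L/H = 2.209e-04 · 158.4 · 33.80 / 4.185e+08 = 2.826e-09 m³.
Mean wear depth h = V/A = 2.826e-09 / 8.357e-04 = 3.382e-06 m.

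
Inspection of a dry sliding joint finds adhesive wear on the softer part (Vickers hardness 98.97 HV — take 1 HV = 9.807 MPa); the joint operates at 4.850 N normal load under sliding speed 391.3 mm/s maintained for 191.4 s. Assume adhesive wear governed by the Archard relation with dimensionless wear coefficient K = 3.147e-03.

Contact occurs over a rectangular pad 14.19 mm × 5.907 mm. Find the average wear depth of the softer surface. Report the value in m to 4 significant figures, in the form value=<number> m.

Shown intermediates are rounded, and the computation holds exact precision; one last rounding to 4 significant figures.
Sliding speed v = 391.3 mm/s = 0.3913 m/s. Sliding distance L = v·t = 0.3913 m/s × 191.4 s = 74.89 m.
Hardness H = 98.97 HV × 9.807 MPa/HV = 970.6 MPa = 9.706e+08 Pa.
Pad sides 14.19 mm × 5.907 mm = 0.01419 m × 0.005907 m. Contact area A = 0.01419 m × 0.005907 m = 8.382e-05 m².
In SI base units: W = 4.850 N, H = 9.706e+08 Pa, K = 3.147e-03.
Worn volume V = K·W·L/H = 3.147e-03 · 4.850 · 74.89 / 9.706e+08 = 1.178e-09 m³.
Average depth h = V/A = 1.178e-09 / 8.382e-05 = 1.405e-05 m.

value=1.405e-05 m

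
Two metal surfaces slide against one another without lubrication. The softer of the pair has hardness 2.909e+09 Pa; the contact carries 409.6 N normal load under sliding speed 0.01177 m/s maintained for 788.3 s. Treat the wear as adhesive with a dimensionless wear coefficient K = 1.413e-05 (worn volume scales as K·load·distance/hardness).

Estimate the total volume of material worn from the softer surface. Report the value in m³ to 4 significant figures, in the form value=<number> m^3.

Intermediates appear rounded. All working math holds exact precision. Rounded once at the end, at 4 significant digits.
Convert: The distance L = v·t = 0.01177 m/s × 788.3 s = 9.278 m.
SI base units throughout: W = 409.6 N, H = 2.909e+09 Pa, K = 1.413e-05.
Archard relation: V = K·W·L/H = 1.413e-05 · 409.6 · 9.278 / 2.909e+09 = 1.846e-11 m³.

value=1.846e-11 m^3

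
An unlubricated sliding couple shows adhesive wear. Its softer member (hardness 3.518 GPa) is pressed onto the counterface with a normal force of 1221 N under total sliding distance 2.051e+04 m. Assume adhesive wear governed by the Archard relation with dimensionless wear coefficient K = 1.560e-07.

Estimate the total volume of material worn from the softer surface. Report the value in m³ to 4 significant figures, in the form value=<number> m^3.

value=1.110e-09 m^3

Intermediate values are printed rounded. All working math keeps full precision, and a lone final rounding, at four significant digits.
Convert: Hardness H = 3.518 GPa = 3.518e+09 Pa.
Expressed in SI base units: W = 1221 N, H = 3.518e+09 Pa, K = 1.560e-07.
Apply Archard: V = K·W·L/H = 1.560e-07 · 1221 · 2.051e+04 / 3.518e+09 = 1.110e-09 m³.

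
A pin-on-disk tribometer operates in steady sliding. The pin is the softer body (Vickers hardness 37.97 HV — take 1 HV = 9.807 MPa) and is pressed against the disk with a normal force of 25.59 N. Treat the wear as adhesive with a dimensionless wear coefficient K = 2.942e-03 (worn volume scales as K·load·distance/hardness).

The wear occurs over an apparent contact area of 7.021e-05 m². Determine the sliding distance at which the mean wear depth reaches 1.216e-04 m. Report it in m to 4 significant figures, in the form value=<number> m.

value=42.23 m

Every step carries full float precision; intermediates appear rounded; a single final rounding, at 4 significant digits.
Convert: Hardness H = 37.97 HV × 9.807 MPa/HV = 372.4 MPa = 3.724e+08 Pa.
Expressed in SI base units: W = 25.59 N, H = 3.724e+08 Pa, K = 2.942e-03.
Allowed volume V_lim = h_lim·A = 1.216e-04 · 7.021e-05 = 8.538e-09 m³.
Life L = V_lim·H/(K·W) = 8.538e-09 · 3.724e+08 / (2.942e-03 · 25.59) = 42.23 m.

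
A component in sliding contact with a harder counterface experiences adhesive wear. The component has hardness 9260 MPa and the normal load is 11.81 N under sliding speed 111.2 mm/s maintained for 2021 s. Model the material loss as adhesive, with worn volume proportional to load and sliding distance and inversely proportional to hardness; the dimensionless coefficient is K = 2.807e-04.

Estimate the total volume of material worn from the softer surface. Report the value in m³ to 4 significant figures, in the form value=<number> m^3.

Intermediates are shown rounded. All working math runs at full float precision. Rounded just once, at 4 significant digits.
Convert: Sliding speed v = 111.2 mm/s = 0.1112 m/s. Path length L = v·t = 0.1112 m/s × 2021 s = 224.7 m.
Convert: Hardness H = 9260 MPa = 9.260e+09 Pa.
Collected in SI base units: W = 11.81 N, H = 9.260e+09 Pa, K = 2.807e-04.
Apply Archard: V = K·W·L/H = 2.807e-04 · 11.81 · 224.7 / 9.260e+09 = 8.045e-11 m³.

value=8.045e-11 m^3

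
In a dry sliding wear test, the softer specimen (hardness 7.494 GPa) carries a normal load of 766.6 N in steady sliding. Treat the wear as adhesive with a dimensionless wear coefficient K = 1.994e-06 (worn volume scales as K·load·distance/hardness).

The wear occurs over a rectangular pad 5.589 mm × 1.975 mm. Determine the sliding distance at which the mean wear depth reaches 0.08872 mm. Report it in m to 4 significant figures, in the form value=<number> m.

The intermediates are shown rounded, and the algebra maintains exact precision, and rounded just once: 4 significant figures.
Hardness H = 7.494 GPa = 7.494e+09 Pa.
Pad sides 5.589 mm × 1.975 mm = 0.005589 m × 0.001975 m. Contact area A = 0.005589 m × 0.001975 m = 1.104e-05 m².
Depth limit h_lim = 0.08872 mm = 8.872e-05 m.
In SI base units, W = 766.6 N, H = 7.494e+09 Pa, K = 1.994e-06.
Limit volume V_lim = h_lim·A = 8.872e-05 · 1.104e-05 = 9.793e-10 m³.
Life L = V_lim·H/(K·W) = 9.793e-10 · 7.494e+09 / (1.994e-06 · 766.6) = 4801 m.

value=4801 m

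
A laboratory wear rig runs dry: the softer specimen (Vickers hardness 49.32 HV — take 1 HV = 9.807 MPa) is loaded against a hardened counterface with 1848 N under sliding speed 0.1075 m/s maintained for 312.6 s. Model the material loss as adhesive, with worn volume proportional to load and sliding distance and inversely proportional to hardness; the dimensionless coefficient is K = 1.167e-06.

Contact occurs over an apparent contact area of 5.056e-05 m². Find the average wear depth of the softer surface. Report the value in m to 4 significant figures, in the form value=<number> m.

Intermediates are printed rounded, and the computation carries full precision, and rounded just once to 4 significant digits.
The distance L = v·t = 0.1075 m/s × 312.6 s = 33.60 m.
Hardness H = 49.32 HV × 9.807 MPa/HV = 483.7 MPa = 4.837e+08 Pa.
Working in SI base units: W = 1848 N, H = 4.837e+08 Pa, K = 1.167e-06.
By Archard's law, V = K·W·L/H = 1.167e-06 · 1848 · 33.60 / 4.837e+08 = 1.498e-10 m³.
Mean depth h = V/A = 1.498e-10 / 5.056e-05 = 2.963e-06 m.

value=2.963e-06 m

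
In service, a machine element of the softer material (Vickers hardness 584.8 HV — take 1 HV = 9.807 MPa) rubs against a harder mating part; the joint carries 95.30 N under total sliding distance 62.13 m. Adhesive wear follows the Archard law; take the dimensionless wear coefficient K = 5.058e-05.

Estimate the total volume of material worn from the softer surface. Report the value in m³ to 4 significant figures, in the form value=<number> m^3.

value=5.222e-11 m^3

All arithmetic runs at full precision, and the intermediates appear rounded, and a lone final rounding: 4 significant digits.
Hardness H = 584.8 HV × 9.807 MPa/HV = 5735 MPa = 5.735e+09 Pa.
As SI base values: W = 95.30 N, H = 5.735e+09 Pa, K = 5.058e-05.
Archard volume V = K·W·L/H = 5.058e-05 · 95.30 · 62.13 / 5.735e+09 = 5.222e-11 m³.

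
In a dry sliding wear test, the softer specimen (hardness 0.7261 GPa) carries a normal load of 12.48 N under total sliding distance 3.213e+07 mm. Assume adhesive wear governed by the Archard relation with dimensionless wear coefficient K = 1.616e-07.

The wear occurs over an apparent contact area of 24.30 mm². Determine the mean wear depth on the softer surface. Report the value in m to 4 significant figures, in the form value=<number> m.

value=3.673e-06 m

Every step carries exact precision; intermediates are printed rounded, and a lone final rounding to four significant digits.
Total distance L = 3.213e+07 mm = 3.213e+04 m.
Hardness H = 0.7261 GPa = 7.261e+08 Pa.
Contact area A = 24.30 mm² = 2.430e-05 m².
In SI base units, W = 12.48 N, H = 7.261e+08 Pa, K = 1.616e-07.
By Archard's law, V = K·W·L/H = 1.616e-07 · 12.48 · 3.213e+04 / 7.261e+08 = 8.924e-11 m³.
Depth h = V/A = 8.924e-11 / 2.430e-05 = 3.673e-06 m.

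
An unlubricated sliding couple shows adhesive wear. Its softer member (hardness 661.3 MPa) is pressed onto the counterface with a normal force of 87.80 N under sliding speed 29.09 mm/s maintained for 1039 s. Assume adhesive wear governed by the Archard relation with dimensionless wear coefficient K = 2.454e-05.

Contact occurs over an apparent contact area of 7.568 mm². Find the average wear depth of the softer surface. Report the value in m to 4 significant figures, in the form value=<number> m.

Every step holds full float precision, and intermediates are shown rounded, and rounded just once, at four significant figures.
Convert: Sliding speed v = 29.09 mm/s = 0.02909 m/s. Path length L = v·t = 0.02909 m/s × 1039 s = 30.22 m.
Convert: Hardness H = 661.3 MPa = 6.613e+08 Pa.
Convert: Contact area A = 7.568 mm² = 7.568e-06 m².
Collected in SI base units: W = 87.80 N, H = 6.613e+08 Pa, K = 2.454e-05.
By Archard's law, V = K·W·L/H = 2.454e-05 · 87.80 · 30.22 / 6.613e+08 = 9.848e-11 m³.
Mean depth h = V/A = 9.848e-11 / 7.568e-06 = 1.301e-05 m.

value=1.301e-05 m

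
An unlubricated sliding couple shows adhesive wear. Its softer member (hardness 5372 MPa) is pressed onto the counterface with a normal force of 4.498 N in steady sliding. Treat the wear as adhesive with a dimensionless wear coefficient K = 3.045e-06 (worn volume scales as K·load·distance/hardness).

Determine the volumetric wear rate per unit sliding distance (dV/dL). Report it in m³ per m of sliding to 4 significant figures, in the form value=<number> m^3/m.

value=2.550e-15 m^3/m

Quoted intermediates are rounded, and all working math runs at full precision. Rounded once at the end to 4 significant digits.
Hardness H = 5372 MPa = 5.372e+09 Pa.
SI base units throughout: W = 4.498 N, H = 5.372e+09 Pa, K = 3.045e-06.
Volumetric rate dV/dL = K·W/H (independent of L): 3.045e-06 · 4.498 / 5.372e+09 = 2.550e-15 m³/m.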